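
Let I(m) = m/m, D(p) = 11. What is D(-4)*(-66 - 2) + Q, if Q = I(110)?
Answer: -747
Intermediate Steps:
I(m) = 1
Q = 1
D(-4)*(-66 - 2) + Q = 11*(-66 - 2) + 1 = 11*(-68) + 1 = -748 + 1 = -747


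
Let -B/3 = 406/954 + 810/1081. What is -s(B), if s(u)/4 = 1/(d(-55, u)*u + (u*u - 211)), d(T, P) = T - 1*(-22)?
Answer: 118169562564/2430259457591 ≈ 0.048624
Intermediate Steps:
d(T, P) = 22 + T (d(T, P) = T + 22 = 22 + T)
B = -605813/171879 (B = -3*(406/954 + 810/1081) = -3*(406*(1/954) + 810*(1/1081)) = -3*(203/477 + 810/1081) = -3*605813/515637 = -605813/171879 ≈ -3.5246)
s(u) = 4/(-211 + u**2 - 33*u) (s(u) = 4/((22 - 55)*u + (u*u - 211)) = 4/(-33*u + (u**2 - 211)) = 4/(-33*u + (-211 + u**2)) = 4/(-211 + u**2 - 33*u))
-s(B) = -4/(-211 + (-605813/171879)**2 - 33*(-605813/171879)) = -4/(-211 + 367009390969/29542390641 + 6663943/57293) = -4/(-2430259457591/29542390641) = -4*(-29542390641)/2430259457591 = -1*(-118169562564/2430259457591) = 118169562564/2430259457591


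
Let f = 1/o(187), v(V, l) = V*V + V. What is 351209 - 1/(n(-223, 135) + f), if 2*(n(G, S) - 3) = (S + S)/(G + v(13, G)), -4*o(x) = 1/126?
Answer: 7261597325/20676 ≈ 3.5121e+5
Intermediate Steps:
o(x) = -1/504 (o(x) = -¼/126 = -¼*1/126 = -1/504)
v(V, l) = V + V² (v(V, l) = V² + V = V + V²)
n(G, S) = 3 + S/(182 + G) (n(G, S) = 3 + ((S + S)/(G + 13*(1 + 13)))/2 = 3 + ((2*S)/(G + 13*14))/2 = 3 + ((2*S)/(G + 182))/2 = 3 + ((2*S)/(182 + G))/2 = 3 + (2*S/(182 + G))/2 = 3 + S/(182 + G))
f = -504 (f = 1/(-1/504) = -504)
351209 - 1/(n(-223, 135) + f) = 351209 - 1/((546 + 135 + 3*(-223))/(182 - 223) - 504) = 351209 - 1/((546 + 135 - 669)/(-41) - 504) = 351209 - 1/(-1/41*12 - 504) = 351209 - 1/(-12/41 - 504) = 351209 - 1/(-20676/41) = 351209 - 1*(-41/20676) = 351209 + 41/20676 = 7261597325/20676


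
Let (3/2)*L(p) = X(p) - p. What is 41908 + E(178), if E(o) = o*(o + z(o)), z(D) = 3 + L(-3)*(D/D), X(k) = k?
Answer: 74126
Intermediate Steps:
L(p) = 0 (L(p) = 2*(p - p)/3 = (⅔)*0 = 0)
z(D) = 3 (z(D) = 3 + 0*(D/D) = 3 + 0*1 = 3 + 0 = 3)
E(o) = o*(3 + o) (E(o) = o*(o + 3) = o*(3 + o))
41908 + E(178) = 41908 + 178*(3 + 178) = 41908 + 178*181 = 41908 + 32218 = 74126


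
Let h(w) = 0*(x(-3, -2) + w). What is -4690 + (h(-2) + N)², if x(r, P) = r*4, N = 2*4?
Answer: -4626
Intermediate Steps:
N = 8
x(r, P) = 4*r
h(w) = 0 (h(w) = 0*(4*(-3) + w) = 0*(-12 + w) = 0)
-4690 + (h(-2) + N)² = -4690 + (0 + 8)² = -4690 + 8² = -4690 + 64 = -4626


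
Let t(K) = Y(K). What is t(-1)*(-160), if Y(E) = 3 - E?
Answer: -640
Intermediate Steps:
t(K) = 3 - K
t(-1)*(-160) = (3 - 1*(-1))*(-160) = (3 + 1)*(-160) = 4*(-160) = -640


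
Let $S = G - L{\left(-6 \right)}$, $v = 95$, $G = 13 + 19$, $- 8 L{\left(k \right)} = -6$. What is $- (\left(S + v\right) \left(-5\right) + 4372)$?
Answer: $- \frac{14963}{4} \approx -3740.8$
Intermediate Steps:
$L{\left(k \right)} = \frac{3}{4}$ ($L{\left(k \right)} = \left(- \frac{1}{8}\right) \left(-6\right) = \frac{3}{4}$)
$G = 32$
$S = \frac{125}{4}$ ($S = 32 - \frac{3}{4} = \frac{125}{4} \approx 31.25$)
$- (\left(S + v\right) \left(-5\right) + 4372) = - (\left(\frac{125}{4} + 95\right) \left(-5\right) + 4372) = - (\frac{505}{4} \left(-5\right) + 4372) = - (- \frac{2525}{4} + 4372) = \left(-1\right) \frac{14963}{4} = - \frac{14963}{4}$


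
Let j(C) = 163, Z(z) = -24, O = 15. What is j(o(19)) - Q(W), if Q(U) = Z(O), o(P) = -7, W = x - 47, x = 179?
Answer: 187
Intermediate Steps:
W = 132 (W = 179 - 47 = 132)
Q(U) = -24
j(o(19)) - Q(W) = 163 - 1*(-24) = 163 + 24 = 187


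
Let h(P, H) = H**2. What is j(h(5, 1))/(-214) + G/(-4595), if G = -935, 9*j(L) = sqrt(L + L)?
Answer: 187/919 - sqrt(2)/1926 ≈ 0.20275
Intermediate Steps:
j(L) = sqrt(2)*sqrt(L)/9 (j(L) = sqrt(L + L)/9 = sqrt(2*L)/9 = (sqrt(2)*sqrt(L))/9 = sqrt(2)*sqrt(L)/9)
j(h(5, 1))/(-214) + G/(-4595) = (sqrt(2)*sqrt(1**2)/9)/(-214) - 935/(-4595) = (sqrt(2)*sqrt(1)/9)*(-1/214) - 935*(-1/4595) = ((1/9)*sqrt(2)*1)*(-1/214) + 187/919 = (sqrt(2)/9)*(-1/214) + 187/919 = -sqrt(2)/1926 + 187/919 = 187/919 - sqrt(2)/1926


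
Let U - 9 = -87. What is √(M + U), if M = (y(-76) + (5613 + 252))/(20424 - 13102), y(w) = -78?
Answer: I*√4139338938/7322 ≈ 8.7869*I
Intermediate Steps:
M = 5787/7322 (M = (-78 + (5613 + 252))/(20424 - 13102) = (-78 + 5865)/7322 = 5787*(1/7322) = 5787/7322 ≈ 0.79036)
U = -78 (U = 9 - 87 = -78)
√(M + U) = √(5787/7322 - 78) = √(-565329/7322) = I*√4139338938/7322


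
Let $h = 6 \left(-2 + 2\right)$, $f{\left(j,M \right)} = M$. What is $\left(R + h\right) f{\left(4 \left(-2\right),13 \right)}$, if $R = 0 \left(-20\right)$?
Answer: $0$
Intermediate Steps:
$h = 0$ ($h = 6 \cdot 0 = 0$)
$R = 0$
$\left(R + h\right) f{\left(4 \left(-2\right),13 \right)} = \left(0 + 0\right) 13 = 0 \cdot 13 = 0$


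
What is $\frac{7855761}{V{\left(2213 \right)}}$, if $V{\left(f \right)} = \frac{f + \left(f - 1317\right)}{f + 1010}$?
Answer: $\frac{25319117703}{3109} \approx 8.1438 \cdot 10^{6}$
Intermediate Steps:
$V{\left(f \right)} = \frac{-1317 + 2 f}{1010 + f}$ ($V{\left(f \right)} = \frac{f + \left(f - 1317\right)}{1010 + f} = \frac{f + \left(-1317 + f\right)}{1010 + f} = \frac{-1317 + 2 f}{1010 + f}$)
$\frac{7855761}{V{\left(2213 \right)}} = \frac{7855761}{\frac{1}{1010 + 2213} \left(-1317 + 2 \cdot 2213\right)} = \frac{7855761}{\frac{1}{3223} \left(-1317 + 4426\right)} = \frac{7855761}{\frac{1}{3223} \cdot 3109} = \frac{7855761}{\frac{3109}{3223}} = 7855761 \cdot \frac{3223}{3109} = \frac{25319117703}{3109}$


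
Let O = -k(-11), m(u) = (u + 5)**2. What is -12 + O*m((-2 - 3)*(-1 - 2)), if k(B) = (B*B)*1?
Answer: -48412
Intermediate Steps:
k(B) = B**2 (k(B) = B**2*1 = B**2)
m(u) = (5 + u)**2
O = -121 (O = -1*(-11)**2 = -1*121 = -121)
-12 + O*m((-2 - 3)*(-1 - 2)) = -12 - 121*(5 + (-2 - 3)*(-1 - 2))**2 = -12 - 121*(5 - 5*(-3))**2 = -12 - 121*(5 + 15)**2 = -12 - 121*20**2 = -12 - 121*400 = -12 - 48400 = -48412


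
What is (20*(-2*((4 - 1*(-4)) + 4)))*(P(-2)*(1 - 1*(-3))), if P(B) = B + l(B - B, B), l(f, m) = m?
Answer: 7680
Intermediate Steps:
P(B) = 2*B (P(B) = B + B = 2*B)
(20*(-2*((4 - 1*(-4)) + 4)))*(P(-2)*(1 - 1*(-3))) = (20*(-2*((4 - 1*(-4)) + 4)))*((2*(-2))*(1 - 1*(-3))) = (20*(-2*((4 + 4) + 4)))*(-4*(1 + 3)) = (20*(-2*(8 + 4)))*(-4*4) = (20*(-2*12))*(-16) = (20*(-24))*(-16) = -480*(-16) = 7680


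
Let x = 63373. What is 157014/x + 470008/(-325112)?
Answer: 2657664823/2575415347 ≈ 1.0319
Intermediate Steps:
157014/x + 470008/(-325112) = 157014/63373 + 470008/(-325112) = 157014*(1/63373) + 470008*(-1/325112) = 157014/63373 - 58751/40639 = 2657664823/2575415347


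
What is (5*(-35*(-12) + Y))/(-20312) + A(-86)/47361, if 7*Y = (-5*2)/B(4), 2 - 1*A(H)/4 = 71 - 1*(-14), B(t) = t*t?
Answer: -5946110279/53871811392 ≈ -0.11038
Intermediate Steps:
B(t) = t²
A(H) = -332 (A(H) = 8 - 4*(71 - 1*(-14)) = 8 - 4*(71 + 14) = 8 - 4*85 = 8 - 340 = -332)
Y = -5/56 (Y = ((-5*2)/(4²))/7 = (-10/16)/7 = (-10*1/16)/7 = (⅐)*(-5/8) = -5/56 ≈ -0.089286)
(5*(-35*(-12) + Y))/(-20312) + A(-86)/47361 = (5*(-35*(-12) - 5/56))/(-20312) - 332/47361 = (5*(420 - 5/56))*(-1/20312) - 332*1/47361 = (5*(23515/56))*(-1/20312) - 332/47361 = (117575/56)*(-1/20312) - 332/47361 = -117575/1137472 - 332/47361 = -5946110279/53871811392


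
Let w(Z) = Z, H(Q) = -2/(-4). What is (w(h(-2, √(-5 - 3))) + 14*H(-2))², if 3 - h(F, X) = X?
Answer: 92 - 40*I*√2 ≈ 92.0 - 56.569*I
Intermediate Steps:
H(Q) = ½ (H(Q) = -2*(-¼) = ½)
h(F, X) = 3 - X
(w(h(-2, √(-5 - 3))) + 14*H(-2))² = ((3 - √(-5 - 3)) + 14*(½))² = ((3 - √(-8)) + 7)² = ((3 - 2*I*√2) + 7)² = (10 - 2*I*√2)²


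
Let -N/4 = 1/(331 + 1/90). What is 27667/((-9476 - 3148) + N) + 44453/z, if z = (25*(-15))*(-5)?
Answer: 1685838212473/78350405000 ≈ 21.517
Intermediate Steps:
N = -360/29791 (N = -4/(331 + 1/90) = -4/29791/90 = -4*90/29791 = -360/29791 ≈ -0.012084)
z = 1875 (z = -375*(-5) = 1875)
27667/((-9476 - 3148) + N) + 44453/z = 27667/((-9476 - 3148) - 360/29791) + 44453/1875 = 27667/(-12624 - 360/29791) + 44453*(1/1875) = 27667/(-376081944/29791) + 44453/1875 = 27667*(-29791/376081944) + 44453/1875 = -824227597/376081944 + 44453/1875 = 1685838212473/78350405000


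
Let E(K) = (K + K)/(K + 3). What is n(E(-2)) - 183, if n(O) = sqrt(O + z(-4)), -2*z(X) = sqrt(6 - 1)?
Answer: -183 + I*sqrt(16 + 2*sqrt(5))/2 ≈ -183.0 + 2.2623*I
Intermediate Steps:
z(X) = -sqrt(5)/2 (z(X) = -sqrt(6 - 1)/2 = -sqrt(5)/2)
E(K) = 2*K/(3 + K) (E(K) = (2*K)/(3 + K) = 2*K/(3 + K))
n(O) = sqrt(O - sqrt(5)/2)
n(E(-2)) - 183 = sqrt(-2*sqrt(5) + 4*(2*(-2)/(3 - 2)))/2 - 183 = sqrt(-2*sqrt(5) + 4*(2*(-2)/1))/2 - 183 = sqrt(-2*sqrt(5) + 4*(2*(-2)*1))/2 - 183 = sqrt(-2*sqrt(5) + 4*(-4))/2 - 183 = sqrt(-2*sqrt(5) - 16)/2 - 183 = sqrt(-16 - 2*sqrt(5))/2 - 183 = -183 + sqrt(-16 - 2*sqrt(5))/2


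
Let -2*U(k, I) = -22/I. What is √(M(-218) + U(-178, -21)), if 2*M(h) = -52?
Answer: I*√11697/21 ≈ 5.1501*I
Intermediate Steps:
M(h) = -26 (M(h) = (½)*(-52) = -26)
U(k, I) = 11/I (U(k, I) = -(-11)/I = 11/I)
√(M(-218) + U(-178, -21)) = √(-26 + 11/(-21)) = √(-26 + 11*(-1/21)) = √(-26 - 11/21) = √(-557/21) = I*√11697/21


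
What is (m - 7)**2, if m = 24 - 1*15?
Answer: 4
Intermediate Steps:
m = 9 (m = 24 - 15 = 9)
(m - 7)**2 = (9 - 7)**2 = 2**2 = 4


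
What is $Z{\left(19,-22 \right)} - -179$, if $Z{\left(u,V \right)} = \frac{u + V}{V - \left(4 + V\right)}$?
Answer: $\frac{719}{4} \approx 179.75$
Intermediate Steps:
$Z{\left(u,V \right)} = - \frac{V}{4} - \frac{u}{4}$ ($Z{\left(u,V \right)} = \frac{V + u}{-4} = \left(V + u\right) \left(- \frac{1}{4}\right) = - \frac{V}{4} - \frac{u}{4}$)
$Z{\left(19,-22 \right)} - -179 = \left(\left(- \frac{1}{4}\right) \left(-22\right) - \frac{19}{4}\right) - -179 = \left(\frac{11}{2} - \frac{19}{4}\right) + 179 = \frac{3}{4} + 179 = \frac{719}{4}$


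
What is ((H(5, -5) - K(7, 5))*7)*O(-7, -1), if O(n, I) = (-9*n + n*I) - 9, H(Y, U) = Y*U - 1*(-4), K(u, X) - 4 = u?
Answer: -13664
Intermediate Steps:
K(u, X) = 4 + u
H(Y, U) = 4 + U*Y (H(Y, U) = U*Y + 4 = 4 + U*Y)
O(n, I) = -9 - 9*n + I*n (O(n, I) = (-9*n + I*n) - 9 = -9 - 9*n + I*n)
((H(5, -5) - K(7, 5))*7)*O(-7, -1) = (((4 - 5*5) - (4 + 7))*7)*(-9 - 9*(-7) - 1*(-7)) = (((4 - 25) - 1*11)*7)*(-9 + 63 + 7) = ((-21 - 11)*7)*61 = -32*7*61 = -224*61 = -13664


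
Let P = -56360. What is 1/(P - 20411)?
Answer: -1/76771 ≈ -1.3026e-5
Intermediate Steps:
1/(P - 20411) = 1/(-56360 - 20411) = 1/(-76771) = -1/76771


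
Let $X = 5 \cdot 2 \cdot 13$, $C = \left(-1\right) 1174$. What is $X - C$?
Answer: $1304$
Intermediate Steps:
$C = -1174$
$X = 130$ ($X = 10 \cdot 13 = 130$)
$X - C = 130 - -1174 = 130 + 1174 = 1304$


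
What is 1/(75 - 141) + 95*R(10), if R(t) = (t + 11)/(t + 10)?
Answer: 13165/132 ≈ 99.735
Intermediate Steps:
R(t) = (11 + t)/(10 + t)
1/(75 - 141) + 95*R(10) = 1/(75 - 141) + 95*((11 + 10)/(10 + 10)) = 1/(-66) + 95*(21/20) = -1/66 + 95*((1/20)*21) = -1/66 + 95*(21/20) = -1/66 + 399/4 = 13165/132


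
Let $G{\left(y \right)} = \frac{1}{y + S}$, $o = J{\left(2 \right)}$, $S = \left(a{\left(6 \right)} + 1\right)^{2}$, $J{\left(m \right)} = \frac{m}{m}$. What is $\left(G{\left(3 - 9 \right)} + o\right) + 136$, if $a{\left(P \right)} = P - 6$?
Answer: $\frac{684}{5} \approx 136.8$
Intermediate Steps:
$a{\left(P \right)} = -6 + P$ ($a{\left(P \right)} = P - 6 = -6 + P$)
$J{\left(m \right)} = 1$
$S = 1$ ($S = \left(\left(-6 + 6\right) + 1\right)^{2} = \left(0 + 1\right)^{2} = 1^{2} = 1$)
$o = 1$
$G{\left(y \right)} = \frac{1}{1 + y}$ ($G{\left(y \right)} = \frac{1}{y + 1} = \frac{1}{1 + y}$)
$\left(G{\left(3 - 9 \right)} + o\right) + 136 = \left(\frac{1}{1 + \left(3 - 9\right)} + 1\right) + 136 = \left(\frac{1}{1 - 6} + 1\right) + 136 = \left(\frac{1}{-5} + 1\right) + 136 = \left(- \frac{1}{5} + 1\right) + 136 = \frac{4}{5} + 136 = \frac{684}{5}$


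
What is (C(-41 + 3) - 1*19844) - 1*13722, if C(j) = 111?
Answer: -33455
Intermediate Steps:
(C(-41 + 3) - 1*19844) - 1*13722 = (111 - 1*19844) - 1*13722 = (111 - 19844) - 13722 = -19733 - 13722 = -33455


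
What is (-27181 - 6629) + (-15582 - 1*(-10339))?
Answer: -39053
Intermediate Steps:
(-27181 - 6629) + (-15582 - 1*(-10339)) = -33810 + (-15582 + 10339) = -33810 - 5243 = -39053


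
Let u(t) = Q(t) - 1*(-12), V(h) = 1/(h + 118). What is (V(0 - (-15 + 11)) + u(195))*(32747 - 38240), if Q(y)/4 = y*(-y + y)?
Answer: -8047245/122 ≈ -65961.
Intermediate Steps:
Q(y) = 0 (Q(y) = 4*(y*(-y + y)) = 4*(y*0) = 4*0 = 0)
V(h) = 1/(118 + h)
u(t) = 12 (u(t) = 0 - 1*(-12) = 0 + 12 = 12)
(V(0 - (-15 + 11)) + u(195))*(32747 - 38240) = (1/(118 + (0 - (-15 + 11))) + 12)*(32747 - 38240) = (1/(118 + (0 - 1*(-4))) + 12)*(-5493) = (1/(118 + (0 + 4)) + 12)*(-5493) = (1/(118 + 4) + 12)*(-5493) = (1/122 + 12)*(-5493) = (1465/122)*(-5493) = -8047245/122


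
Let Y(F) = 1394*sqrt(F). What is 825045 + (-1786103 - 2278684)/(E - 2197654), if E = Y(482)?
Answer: 1991971029678294039/2414373231982 + 2833156539*sqrt(482)/2414373231982 ≈ 8.2505e+5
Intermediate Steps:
E = 1394*sqrt(482) ≈ 30605.
825045 + (-1786103 - 2278684)/(E - 2197654) = 825045 + (-1786103 - 2278684)/(1394*sqrt(482) - 2197654) = 825045 - 4064787/(-2197654 + 1394*sqrt(482))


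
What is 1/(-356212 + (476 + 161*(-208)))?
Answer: -1/389224 ≈ -2.5692e-6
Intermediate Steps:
1/(-356212 + (476 + 161*(-208))) = 1/(-356212 + (476 - 33488)) = 1/(-356212 - 33012) = 1/(-389224) = -1/389224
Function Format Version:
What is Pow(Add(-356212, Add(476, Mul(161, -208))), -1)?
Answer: Rational(-1, 389224) ≈ -2.5692e-6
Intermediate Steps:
Pow(Add(-356212, Add(476, Mul(161, -208))), -1) = Pow(Add(-356212, Add(476, -33488)), -1) = Pow(Add(-356212, -33012), -1) = Pow(-389224, -1) = Rational(-1, 389224)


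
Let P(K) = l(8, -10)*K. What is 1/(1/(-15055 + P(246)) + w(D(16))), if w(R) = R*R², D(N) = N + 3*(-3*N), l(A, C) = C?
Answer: -17515/36731617281 ≈ -4.7684e-7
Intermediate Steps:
P(K) = -10*K
D(N) = -8*N (D(N) = N - 9*N = -8*N)
w(R) = R³
1/(1/(-15055 + P(246)) + w(D(16))) = 1/(1/(-15055 - 10*246) + (-8*16)³) = 1/(1/(-15055 - 2460) + (-128)³) = 1/(1/(-17515) - 2097152) = 1/(-1/17515 - 2097152) = 1/(-36731617281/17515) = -17515/36731617281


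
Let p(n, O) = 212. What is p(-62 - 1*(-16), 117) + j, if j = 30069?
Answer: 30281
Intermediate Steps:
p(-62 - 1*(-16), 117) + j = 212 + 30069 = 30281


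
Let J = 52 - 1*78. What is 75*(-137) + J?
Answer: -10301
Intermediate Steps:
J = -26 (J = 52 - 78 = -26)
75*(-137) + J = 75*(-137) - 26 = -10275 - 26 = -10301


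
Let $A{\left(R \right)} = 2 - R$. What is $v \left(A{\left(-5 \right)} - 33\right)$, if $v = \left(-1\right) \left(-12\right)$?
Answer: $-312$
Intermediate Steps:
$v = 12$
$v \left(A{\left(-5 \right)} - 33\right) = 12 \left(\left(2 - -5\right) - 33\right) = 12 \left(\left(2 + 5\right) - 33\right) = 12 \left(7 - 33\right) = 12 \left(-26\right) = -312$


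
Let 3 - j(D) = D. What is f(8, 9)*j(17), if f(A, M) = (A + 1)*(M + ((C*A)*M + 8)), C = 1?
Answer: -11214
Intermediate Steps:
f(A, M) = (1 + A)*(8 + M + A*M) (f(A, M) = (A + 1)*(M + ((1*A)*M + 8)) = (1 + A)*(M + (A*M + 8)) = (1 + A)*(M + (8 + A*M)) = (1 + A)*(8 + M + A*M))
j(D) = 3 - D
f(8, 9)*j(17) = (8 + 9 + 8*8 + 9*8**2 + 2*8*9)*(3 - 1*17) = (8 + 9 + 64 + 9*64 + 144)*(3 - 17) = (8 + 9 + 64 + 576 + 144)*(-14) = 801*(-14) = -11214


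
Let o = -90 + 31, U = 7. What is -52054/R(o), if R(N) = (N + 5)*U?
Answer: 26027/189 ≈ 137.71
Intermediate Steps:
o = -59
R(N) = 35 + 7*N (R(N) = (N + 5)*7 = (5 + N)*7 = 35 + 7*N)
-52054/R(o) = -52054/(35 + 7*(-59)) = -52054/(35 - 413) = -52054/(-378) = -52054*(-1/378) = 26027/189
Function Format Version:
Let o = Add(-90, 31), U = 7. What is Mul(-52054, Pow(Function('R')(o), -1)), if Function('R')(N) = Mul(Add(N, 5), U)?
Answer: Rational(26027, 189) ≈ 137.71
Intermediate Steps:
o = -59
Function('R')(N) = Add(35, Mul(7, N)) (Function('R')(N) = Mul(Add(N, 5), 7) = Mul(Add(5, N), 7) = Add(35, Mul(7, N)))
Mul(-52054, Pow(Function('R')(o), -1)) = Mul(-52054, Pow(Add(35, Mul(7, -59)), -1)) = Mul(-52054, Pow(Add(35, -413), -1)) = Mul(-52054, Pow(-378, -1)) = Mul(-52054, Rational(-1, 378)) = Rational(26027, 189)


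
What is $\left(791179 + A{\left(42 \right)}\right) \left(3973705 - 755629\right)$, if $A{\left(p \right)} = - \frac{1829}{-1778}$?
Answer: $\frac{2263462863706458}{889} \approx 2.5461 \cdot 10^{12}$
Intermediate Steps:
$A{\left(p \right)} = \frac{1829}{1778}$ ($A{\left(p \right)} = \left(-1829\right) \left(- \frac{1}{1778}\right) = \frac{1829}{1778}$)
$\left(791179 + A{\left(42 \right)}\right) \left(3973705 - 755629\right) = \left(791179 + \frac{1829}{1778}\right) \left(3973705 - 755629\right) = \frac{1406718091}{1778} \cdot 3218076 = \frac{2263462863706458}{889}$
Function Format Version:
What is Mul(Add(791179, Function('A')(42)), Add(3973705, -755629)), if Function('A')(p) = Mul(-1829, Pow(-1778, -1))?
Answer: Rational(2263462863706458, 889) ≈ 2.5461e+12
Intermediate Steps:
Function('A')(p) = Rational(1829, 1778) (Function('A')(p) = Mul(-1829, Rational(-1, 1778)) = Rational(1829, 1778))
Mul(Add(791179, Function('A')(42)), Add(3973705, -755629)) = Mul(Add(791179, Rational(1829, 1778)), Add(3973705, -755629)) = Mul(Rational(1406718091, 1778), 3218076) = Rational(2263462863706458, 889)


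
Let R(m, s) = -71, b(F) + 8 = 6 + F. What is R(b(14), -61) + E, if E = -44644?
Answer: -44715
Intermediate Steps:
b(F) = -2 + F (b(F) = -8 + (6 + F) = -2 + F)
R(b(14), -61) + E = -71 - 44644 = -44715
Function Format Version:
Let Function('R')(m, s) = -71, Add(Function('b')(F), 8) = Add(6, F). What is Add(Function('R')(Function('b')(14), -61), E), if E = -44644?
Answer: -44715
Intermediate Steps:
Function('b')(F) = Add(-2, F) (Function('b')(F) = Add(-8, Add(6, F)) = Add(-2, F))
Add(Function('R')(Function('b')(14), -61), E) = Add(-71, -44644) = -44715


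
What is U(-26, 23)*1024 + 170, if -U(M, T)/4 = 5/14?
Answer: -9050/7 ≈ -1292.9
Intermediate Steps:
U(M, T) = -10/7 (U(M, T) = -20/14 = -4*5/14 = -10/7)
U(-26, 23)*1024 + 170 = -10/7*1024 + 170 = -10240/7 + 170 = -9050/7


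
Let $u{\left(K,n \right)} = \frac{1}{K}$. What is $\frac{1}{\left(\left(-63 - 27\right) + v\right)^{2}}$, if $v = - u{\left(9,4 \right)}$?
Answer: $\frac{81}{657721} \approx 0.00012315$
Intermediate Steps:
$v = - \frac{1}{9} \approx -0.11111$
$\frac{1}{\left(\left(-63 - 27\right) + v\right)^{2}} = \frac{1}{\left(\left(-63 - 27\right) - \frac{1}{9}\right)^{2}} = \frac{1}{\left(-90 - \frac{1}{9}\right)^{2}} = \frac{1}{\left(- \frac{811}{9}\right)^{2}} = \frac{1}{\frac{657721}{81}} = \frac{81}{657721}$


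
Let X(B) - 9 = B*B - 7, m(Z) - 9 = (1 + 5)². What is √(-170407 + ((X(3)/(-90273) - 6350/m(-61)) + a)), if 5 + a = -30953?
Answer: I*√1642116529341958/90273 ≈ 448.89*I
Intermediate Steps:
m(Z) = 45 (m(Z) = 9 + (1 + 5)² = 9 + 6² = 9 + 36 = 45)
X(B) = 2 + B² (X(B) = 9 + (B*B - 7) = 9 + (B² - 7) = 9 + (-7 + B²) = 2 + B²)
a = -30958 (a = -5 - 30953 = -30958)
√(-170407 + ((X(3)/(-90273) - 6350/m(-61)) + a)) = √(-170407 + (((2 + 3²)/(-90273) - 6350/45) - 30958)) = √(-170407 + (((2 + 9)*(-1/90273) - 6350*1/45) - 30958)) = √(-170407 + ((11*(-1/90273) - 1270/9) - 30958)) = √(-170407 + ((-11/90273 - 1270/9) - 30958)) = √(-170407 + (-38215603/270819 - 30958)) = √(-170407 - 8422230205/270819) = √(-54571683538/270819) = I*√1642116529341958/90273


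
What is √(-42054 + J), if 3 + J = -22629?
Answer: I*√64686 ≈ 254.33*I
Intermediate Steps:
J = -22632 (J = -3 - 22629 = -22632)
√(-42054 + J) = √(-42054 - 22632) = √(-64686) = I*√64686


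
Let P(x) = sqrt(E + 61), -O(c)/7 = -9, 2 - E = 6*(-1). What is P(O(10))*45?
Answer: 45*sqrt(69) ≈ 373.80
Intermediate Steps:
E = 8 (E = 2 - 6*(-1) = 2 - 1*(-6) = 2 + 6 = 8)
O(c) = 63 (O(c) = -7*(-9) = 63)
P(x) = sqrt(69) (P(x) = sqrt(8 + 61) = sqrt(69))
P(O(10))*45 = sqrt(69)*45 = 45*sqrt(69)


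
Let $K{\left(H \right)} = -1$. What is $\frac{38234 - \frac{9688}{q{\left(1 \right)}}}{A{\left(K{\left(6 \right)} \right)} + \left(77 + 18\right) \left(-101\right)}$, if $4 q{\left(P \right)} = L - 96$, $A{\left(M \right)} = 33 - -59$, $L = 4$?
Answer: $- \frac{68390}{16813} \approx -4.0677$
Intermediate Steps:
$A{\left(M \right)} = 92$ ($A{\left(M \right)} = 33 + 59 = 92$)
$q{\left(P \right)} = -23$ ($q{\left(P \right)} = \frac{4 - 96}{4} = \frac{1}{4} \left(-92\right) = -23$)
$\frac{38234 - \frac{9688}{q{\left(1 \right)}}}{A{\left(K{\left(6 \right)} \right)} + \left(77 + 18\right) \left(-101\right)} = \frac{38234 - \frac{9688}{-23}}{92 + \left(77 + 18\right) \left(-101\right)} = \frac{38234 - - \frac{9688}{23}}{92 + 95 \left(-101\right)} = \frac{38234 + \frac{9688}{23}}{92 - 9595} = \frac{889070}{23 \left(-9503\right)} = \frac{889070}{23} \left(- \frac{1}{9503}\right) = - \frac{68390}{16813}$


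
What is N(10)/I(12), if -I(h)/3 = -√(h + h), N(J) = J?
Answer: 5*√6/18 ≈ 0.68041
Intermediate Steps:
I(h) = 3*√2*√h (I(h) = -(-3)*√(h + h) = -(-3)*√(2*h) = -(-3)*√2*√h = 3*√2*√h)
N(10)/I(12) = 10/((3*√2*√12)) = 10/((3*√2*(2*√3))) = 10/((6*√6)) = 10*(√6/36) = 5*√6/18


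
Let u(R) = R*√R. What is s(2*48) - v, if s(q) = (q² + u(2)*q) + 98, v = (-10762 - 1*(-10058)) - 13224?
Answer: 23242 + 192*√2 ≈ 23514.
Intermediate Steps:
u(R) = R^(3/2)
v = -13928 (v = (-10762 + 10058) - 13224 = -704 - 13224 = -13928)
s(q) = 98 + q² + 2*q*√2 (s(q) = (q² + 2^(3/2)*q) + 98 = (q² + (2*√2)*q) + 98 = (q² + 2*q*√2) + 98 = 98 + q² + 2*q*√2)
s(2*48) - v = (98 + (2*48)² + 2*(2*48)*√2) - 1*(-13928) = (98 + 96² + 2*96*√2) + 13928 = (98 + 9216 + 192*√2) + 13928 = (9314 + 192*√2) + 13928 = 23242 + 192*√2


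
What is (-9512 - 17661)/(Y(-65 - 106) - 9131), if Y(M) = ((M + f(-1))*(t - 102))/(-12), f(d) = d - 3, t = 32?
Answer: 163038/60911 ≈ 2.6767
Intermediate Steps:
f(d) = -3 + d
Y(M) = -70/3 + 35*M/6 (Y(M) = ((M + (-3 - 1))*(32 - 102))/(-12) = ((M - 4)*(-70))*(-1/12) = ((-4 + M)*(-70))*(-1/12) = (280 - 70*M)*(-1/12) = -70/3 + 35*M/6)
(-9512 - 17661)/(Y(-65 - 106) - 9131) = (-9512 - 17661)/((-70/3 + 35*(-65 - 106)/6) - 9131) = -27173/((-70/3 + (35/6)*(-171)) - 9131) = -27173/((-70/3 - 1995/2) - 9131) = -27173/(-6125/6 - 9131) = -27173/(-60911/6) = -27173*(-6/60911) = 163038/60911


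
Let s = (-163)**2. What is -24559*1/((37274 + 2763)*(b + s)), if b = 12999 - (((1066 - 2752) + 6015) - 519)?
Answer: -24559/1431643046 ≈ -1.7154e-5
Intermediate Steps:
b = 9189 (b = 12999 - ((-1686 + 6015) - 519) = 12999 - (4329 - 519) = 12999 - 1*3810 = 12999 - 3810 = 9189)
s = 26569
-24559*1/((37274 + 2763)*(b + s)) = -24559*1/((9189 + 26569)*(37274 + 2763)) = -24559/(35758*40037) = -24559/1431643046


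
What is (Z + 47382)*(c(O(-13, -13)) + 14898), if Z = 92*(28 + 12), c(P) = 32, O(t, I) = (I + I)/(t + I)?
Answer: 762355660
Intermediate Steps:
O(t, I) = 2*I/(I + t) (O(t, I) = (2*I)/(I + t) = 2*I/(I + t))
Z = 3680 (Z = 92*40 = 3680)
(Z + 47382)*(c(O(-13, -13)) + 14898) = (3680 + 47382)*(32 + 14898) = 51062*14930 = 762355660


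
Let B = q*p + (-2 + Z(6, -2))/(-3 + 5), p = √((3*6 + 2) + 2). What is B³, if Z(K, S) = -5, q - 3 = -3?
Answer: -343/8 ≈ -42.875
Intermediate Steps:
q = 0 (q = 3 - 3 = 0)
p = √22 (p = √((18 + 2) + 2) = √(20 + 2) = √22 ≈ 4.6904)
B = -7/2 (B = 0*√22 + (-2 - 5)/(-3 + 5) = 0 - 7/2 = -7/2 ≈ -3.5000)
B³ = (-7/2)³ = -343/8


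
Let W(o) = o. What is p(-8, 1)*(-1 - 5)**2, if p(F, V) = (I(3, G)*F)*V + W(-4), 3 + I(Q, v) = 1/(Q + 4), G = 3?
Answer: 4752/7 ≈ 678.86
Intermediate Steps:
I(Q, v) = -3 + 1/(4 + Q) (I(Q, v) = -3 + 1/(Q + 4) = -3 + 1/(4 + Q))
p(F, V) = -4 - 20*F*V/7 (p(F, V) = (((-11 - 3*3)/(4 + 3))*F)*V - 4 = (((-11 - 9)/7)*F)*V - 4 = (((1/7)*(-20))*F)*V - 4 = (-20*F/7)*V - 4 = -20*F*V/7 - 4 = -4 - 20*F*V/7)
p(-8, 1)*(-1 - 5)**2 = (-4 - 20/7*(-8)*1)*(-1 - 5)**2 = (-4 + 160/7)*(-6)**2 = (132/7)*36 = 4752/7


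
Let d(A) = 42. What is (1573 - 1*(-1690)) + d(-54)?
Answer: 3305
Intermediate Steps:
(1573 - 1*(-1690)) + d(-54) = (1573 - 1*(-1690)) + 42 = (1573 + 1690) + 42 = 3263 + 42 = 3305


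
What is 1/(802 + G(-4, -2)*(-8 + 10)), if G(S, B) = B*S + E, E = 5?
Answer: 1/828 ≈ 0.0012077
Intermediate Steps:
G(S, B) = 5 + B*S (G(S, B) = B*S + 5 = 5 + B*S)
1/(802 + G(-4, -2)*(-8 + 10)) = 1/(802 + (5 - 2*(-4))*(-8 + 10)) = 1/(802 + (5 + 8)*2) = 1/(802 + 13*2) = 1/(802 + 26) = 1/828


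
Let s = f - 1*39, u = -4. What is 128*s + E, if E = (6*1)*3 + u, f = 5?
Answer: -4338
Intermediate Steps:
E = 14 (E = (6*1)*3 - 4 = 6*3 - 4 = 18 - 4 = 14)
s = -34 (s = 5 - 1*39 = 5 - 39 = -34)
128*s + E = 128*(-34) + 14 = -4352 + 14 = -4338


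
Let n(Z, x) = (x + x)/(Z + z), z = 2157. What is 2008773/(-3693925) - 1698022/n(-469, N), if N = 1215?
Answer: -1058775854811719/897623775 ≈ -1.1795e+6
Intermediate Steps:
n(Z, x) = 2*x/(2157 + Z) (n(Z, x) = (x + x)/(Z + 2157) = (2*x)/(2157 + Z) = 2*x/(2157 + Z))
2008773/(-3693925) - 1698022/n(-469, N) = 2008773/(-3693925) - 1698022/(2*1215/(2157 - 469)) = 2008773*(-1/3693925) - 1698022/(2*1215/1688) = -2008773/3693925 - 1698022/(2*1215*(1/1688)) = -2008773/3693925 - 1698022/1215/844 = -2008773/3693925 - 1698022*844/1215 = -2008773/3693925 - 1433130568/1215 = -1058775854811719/897623775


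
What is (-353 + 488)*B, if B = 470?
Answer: 63450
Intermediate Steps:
(-353 + 488)*B = (-353 + 488)*470 = 135*470 = 63450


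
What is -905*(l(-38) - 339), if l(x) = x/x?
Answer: 305890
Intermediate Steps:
l(x) = 1
-905*(l(-38) - 339) = -905*(1 - 339) = -905*(-338) = 305890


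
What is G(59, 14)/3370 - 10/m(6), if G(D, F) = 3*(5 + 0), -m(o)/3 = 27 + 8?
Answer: 1411/14154 ≈ 0.099689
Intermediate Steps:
m(o) = -105 (m(o) = -3*(27 + 8) = -3*35 = -105)
G(D, F) = 15 (G(D, F) = 3*5 = 15)
G(59, 14)/3370 - 10/m(6) = 15/3370 - 10/(-105) = 15*(1/3370) - 10*(-1/105) = 3/674 + 2/21 = 1411/14154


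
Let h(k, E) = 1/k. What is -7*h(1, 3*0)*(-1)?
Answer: 7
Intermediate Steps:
-7*h(1, 3*0)*(-1) = -7/1*(-1) = -7*1*(-1) = -7*(-1) = 7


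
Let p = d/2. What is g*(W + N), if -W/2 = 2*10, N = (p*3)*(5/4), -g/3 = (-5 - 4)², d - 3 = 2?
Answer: 59535/8 ≈ 7441.9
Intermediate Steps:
d = 5 (d = 3 + 2 = 5)
p = 5/2 ≈ 2.5000
g = -243 (g = -3*(-5 - 4)² = -3*(-9)² = -3*81 = -243)
N = 75/8 (N = ((5/2)*3)*(5/4) = 15*(5*(¼))/2 = (15/2)*(5/4) = 75/8 ≈ 9.3750)
W = -40 (W = -4*10 = -2*20 = -40)
g*(W + N) = -243*(-40 + 75/8) = -243*(-245/8) = 59535/8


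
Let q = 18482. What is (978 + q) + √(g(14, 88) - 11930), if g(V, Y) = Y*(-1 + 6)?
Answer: 19460 + I*√11490 ≈ 19460.0 + 107.19*I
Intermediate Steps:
g(V, Y) = 5*Y (g(V, Y) = Y*5 = 5*Y)
(978 + q) + √(g(14, 88) - 11930) = (978 + 18482) + √(5*88 - 11930) = 19460 + √(440 - 11930) = 19460 + √(-11490) = 19460 + I*√11490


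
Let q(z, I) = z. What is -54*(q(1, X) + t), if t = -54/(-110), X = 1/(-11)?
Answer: -4428/55 ≈ -80.509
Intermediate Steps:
X = -1/11 ≈ -0.090909
t = 27/55 (t = -54*(-1/110) = 27/55 ≈ 0.49091)
-54*(q(1, X) + t) = -54*(1 + 27/55) = -54*82/55 = -4428/55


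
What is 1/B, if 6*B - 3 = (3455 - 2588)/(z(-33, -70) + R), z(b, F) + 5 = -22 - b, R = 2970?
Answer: 5952/3265 ≈ 1.8230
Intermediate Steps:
z(b, F) = -27 - b (z(b, F) = -5 + (-22 - b) = -27 - b)
B = 3265/5952 (B = ½ + ((3455 - 2588)/((-27 - 1*(-33)) + 2970))/6 = ½ + (867/((-27 + 33) + 2970))/6 = ½ + (867/(6 + 2970))/6 = ½ + (867/2976)/6 = ½ + (867*(1/2976))/6 = ½ + (⅙)*(289/992) = ½ + 289/5952 = 3265/5952 ≈ 0.54856)
1/B = 1/(3265/5952) = 5952/3265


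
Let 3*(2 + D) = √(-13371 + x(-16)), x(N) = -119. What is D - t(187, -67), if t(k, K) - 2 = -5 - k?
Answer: 188 + I*√13490/3 ≈ 188.0 + 38.716*I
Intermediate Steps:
t(k, K) = -3 - k (t(k, K) = 2 + (-5 - k) = -3 - k)
D = -2 + I*√13490/3 (D = -2 + √(-13371 - 119)/3 = -2 + √(-13490)/3 = -2 + (I*√13490)/3 = -2 + I*√13490/3 ≈ -2.0 + 38.716*I)
D - t(187, -67) = (-2 + I*√13490/3) - (-3 - 1*187) = (-2 + I*√13490/3) - (-3 - 187) = (-2 + I*√13490/3) - 1*(-190) = (-2 + I*√13490/3) + 190 = 188 + I*√13490/3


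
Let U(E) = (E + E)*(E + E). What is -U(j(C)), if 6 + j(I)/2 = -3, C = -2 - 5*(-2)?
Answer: -1296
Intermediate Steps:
C = 8 (C = -2 + 10 = 8)
j(I) = -18 (j(I) = -12 + 2*(-3) = -12 - 6 = -18)
U(E) = 4*E**2 (U(E) = (2*E)*(2*E) = 4*E**2)
-U(j(C)) = -4*(-18)**2 = -4*324 = -1*1296 = -1296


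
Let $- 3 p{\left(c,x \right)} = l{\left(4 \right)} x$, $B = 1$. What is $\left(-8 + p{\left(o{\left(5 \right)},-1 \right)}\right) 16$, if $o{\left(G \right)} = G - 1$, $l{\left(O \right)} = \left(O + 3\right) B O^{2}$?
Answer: $\frac{1408}{3} \approx 469.33$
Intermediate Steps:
$l{\left(O \right)} = O^{2} \left(3 + O\right)$ ($l{\left(O \right)} = \left(O + 3\right) 1 O^{2} = \left(3 + O\right) 1 O^{2} = \left(3 + O\right) O^{2} = O^{2} \left(3 + O\right)$)
$o{\left(G \right)} = -1 + G$ ($o{\left(G \right)} = G - 1 = -1 + G$)
$p{\left(c,x \right)} = - \frac{112 x}{3}$ ($p{\left(c,x \right)} = - \frac{4^{2} \left(3 + 4\right) x}{3} = - \frac{16 \cdot 7 x}{3} = - \frac{112 x}{3}$)
$\left(-8 + p{\left(o{\left(5 \right)},-1 \right)}\right) 16 = \left(-8 - - \frac{112}{3}\right) 16 = \left(-8 + \frac{112}{3}\right) 16 = \frac{88}{3} \cdot 16 = \frac{1408}{3}$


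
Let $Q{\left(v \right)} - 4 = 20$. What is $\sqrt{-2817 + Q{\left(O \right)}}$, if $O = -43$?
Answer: $7 i \sqrt{57} \approx 52.849 i$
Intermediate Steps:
$Q{\left(v \right)} = 24$ ($Q{\left(v \right)} = 4 + 20 = 24$)
$\sqrt{-2817 + Q{\left(O \right)}} = \sqrt{-2817 + 24} = \sqrt{-2793} = 7 i \sqrt{57}$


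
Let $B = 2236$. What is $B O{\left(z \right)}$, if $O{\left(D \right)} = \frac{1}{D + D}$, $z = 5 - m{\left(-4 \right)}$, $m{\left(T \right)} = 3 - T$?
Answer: $-559$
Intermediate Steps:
$z = -2$ ($z = 5 - \left(3 - -4\right) = 5 - \left(3 + 4\right) = 5 - 7 = -2$)
$O{\left(D \right)} = \frac{1}{2 D}$
$B O{\left(z \right)} = 2236 \frac{1}{2 \left(-2\right)} = 2236 \cdot \frac{1}{2} \left(- \frac{1}{2}\right) = 2236 \left(- \frac{1}{4}\right) = -559$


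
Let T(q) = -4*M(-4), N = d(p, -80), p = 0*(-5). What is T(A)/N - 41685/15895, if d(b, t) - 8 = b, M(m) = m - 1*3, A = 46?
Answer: 5579/6358 ≈ 0.87748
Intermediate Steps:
p = 0
M(m) = -3 + m (M(m) = m - 3 = -3 + m)
d(b, t) = 8 + b
N = 8 (N = 8 + 0 = 8)
T(q) = 28 (T(q) = -4*(-3 - 4) = -4*(-7) = 28)
T(A)/N - 41685/15895 = 28/8 - 41685/15895 = 28*(⅛) - 41685*1/15895 = 7/2 - 8337/3179 = 5579/6358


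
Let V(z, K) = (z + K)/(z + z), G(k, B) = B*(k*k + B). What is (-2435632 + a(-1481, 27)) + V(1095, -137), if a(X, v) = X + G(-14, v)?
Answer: -2662045261/1095 ≈ -2.4311e+6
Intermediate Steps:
G(k, B) = B*(B + k²) (G(k, B) = B*(k² + B) = B*(B + k²))
V(z, K) = (K + z)/(2*z) (V(z, K) = (K + z)/((2*z)) = (K + z)*(1/(2*z)) = (K + z)/(2*z))
a(X, v) = X + v*(196 + v) (a(X, v) = X + v*(v + (-14)²) = X + v*(v + 196) = X + v*(196 + v))
(-2435632 + a(-1481, 27)) + V(1095, -137) = (-2435632 + (-1481 + 27*(196 + 27))) + (½)*(-137 + 1095)/1095 = (-2435632 + (-1481 + 27*223)) + (½)*(1/1095)*958 = (-2435632 + (-1481 + 6021)) + 479/1095 = (-2435632 + 4540) + 479/1095 = -2431092 + 479/1095 = -2662045261/1095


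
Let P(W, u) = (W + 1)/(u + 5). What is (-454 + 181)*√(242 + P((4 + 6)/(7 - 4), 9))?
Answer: -13*√427434/2 ≈ -4249.6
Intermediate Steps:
P(W, u) = (1 + W)/(5 + u)
(-454 + 181)*√(242 + P((4 + 6)/(7 - 4), 9)) = (-454 + 181)*√(242 + (1 + (4 + 6)/(7 - 4))/(5 + 9)) = -273*√(242 + (1 + 10/3)/14) = -273*√(242 + (1/14)*(13/3)) = -273*√(242 + 13/42) = -13*√427434/2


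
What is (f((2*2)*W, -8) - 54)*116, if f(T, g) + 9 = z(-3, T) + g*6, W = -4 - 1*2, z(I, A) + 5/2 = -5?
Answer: -13746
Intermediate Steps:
z(I, A) = -15/2 (z(I, A) = -5/2 - 5 = -15/2)
W = -6 (W = -4 - 2 = -6)
f(T, g) = -33/2 + 6*g (f(T, g) = -9 + (-15/2 + g*6) = -9 + (-15/2 + 6*g) = -33/2 + 6*g)
(f((2*2)*W, -8) - 54)*116 = ((-33/2 + 6*(-8)) - 54)*116 = ((-33/2 - 48) - 54)*116 = (-129/2 - 54)*116 = -237/2*116 = -13746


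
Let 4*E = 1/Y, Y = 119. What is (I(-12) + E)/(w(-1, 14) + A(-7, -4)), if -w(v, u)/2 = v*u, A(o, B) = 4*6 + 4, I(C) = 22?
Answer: 10473/26656 ≈ 0.39289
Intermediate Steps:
A(o, B) = 28 (A(o, B) = 24 + 4 = 28)
w(v, u) = -2*u*v (w(v, u) = -2*v*u = -2*u*v)
E = 1/476 (E = (¼)/119 = (¼)*(1/119) = 1/476 ≈ 0.0021008)
(I(-12) + E)/(w(-1, 14) + A(-7, -4)) = (22 + 1/476)/(-2*14*(-1) + 28) = 10473/(476*(28 + 28)) = (10473/476)/56 = (10473/476)*(1/56) = 10473/26656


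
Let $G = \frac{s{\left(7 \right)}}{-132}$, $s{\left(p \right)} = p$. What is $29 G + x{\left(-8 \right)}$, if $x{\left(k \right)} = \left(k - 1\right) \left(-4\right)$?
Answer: $\frac{4549}{132} \approx 34.462$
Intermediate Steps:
$x{\left(k \right)} = 4 - 4 k$ ($x{\left(k \right)} = \left(-1 + k\right) \left(-4\right) = 4 - 4 k$)
$G = - \frac{7}{132}$ ($G = \frac{7}{-132} = 7 \left(- \frac{1}{132}\right) = - \frac{7}{132} \approx -0.05303$)
$29 G + x{\left(-8 \right)} = 29 \left(- \frac{7}{132}\right) + \left(4 - -32\right) = - \frac{203}{132} + \left(4 + 32\right) = - \frac{203}{132} + 36 = \frac{4549}{132}$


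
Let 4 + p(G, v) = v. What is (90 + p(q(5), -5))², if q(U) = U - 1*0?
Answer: 6561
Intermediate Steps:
q(U) = U (q(U) = U + 0 = U)
p(G, v) = -4 + v
(90 + p(q(5), -5))² = (90 + (-4 - 5))² = (90 - 9)² = 81² = 6561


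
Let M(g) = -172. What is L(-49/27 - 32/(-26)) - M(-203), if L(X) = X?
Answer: 60167/351 ≈ 171.42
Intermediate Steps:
L(-49/27 - 32/(-26)) - M(-203) = (-49/27 - 32/(-26)) - 1*(-172) = (-49*1/27 - 32*(-1/26)) + 172 = (-49/27 + 16/13) + 172 = -205/351 + 172 = 60167/351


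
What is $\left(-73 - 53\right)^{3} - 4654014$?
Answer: $-6654390$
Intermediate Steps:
$\left(-73 - 53\right)^{3} - 4654014 = \left(-126\right)^{3} - 4654014 = -2000376 - 4654014 = -6654390$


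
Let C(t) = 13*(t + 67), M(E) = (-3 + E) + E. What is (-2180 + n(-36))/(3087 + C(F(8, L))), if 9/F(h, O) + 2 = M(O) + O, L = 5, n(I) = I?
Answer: -22160/39697 ≈ -0.55823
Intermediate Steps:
M(E) = -3 + 2*E
F(h, O) = 9/(-5 + 3*O) (F(h, O) = 9/(-2 + ((-3 + 2*O) + O)) = 9/(-2 + (-3 + 3*O)) = 9/(-5 + 3*O))
C(t) = 871 + 13*t (C(t) = 13*(67 + t) = 871 + 13*t)
(-2180 + n(-36))/(3087 + C(F(8, L))) = (-2180 - 36)/(3087 + (871 + 13*(9/(-5 + 3*5)))) = -2216/(3087 + (871 + 13*(9/(-5 + 15)))) = -2216/(3087 + (871 + 13*(9/10))) = -2216/(3087 + (871 + 117/10)) = -2216/(3087 + 8827/10) = -2216/39697/10 = -2216*10/39697 = -22160/39697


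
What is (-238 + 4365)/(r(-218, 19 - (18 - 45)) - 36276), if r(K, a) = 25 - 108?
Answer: -4127/36359 ≈ -0.11351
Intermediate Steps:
r(K, a) = -83
(-238 + 4365)/(r(-218, 19 - (18 - 45)) - 36276) = (-238 + 4365)/(-83 - 36276) = 4127/(-36359) = 4127*(-1/36359) = -4127/36359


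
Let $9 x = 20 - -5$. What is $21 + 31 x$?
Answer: $\frac{964}{9} \approx 107.11$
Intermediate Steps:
$x = \frac{25}{9}$ ($x = \frac{20 - -5}{9} = \frac{20 + 5}{9} = \frac{1}{9} \cdot 25 = \frac{25}{9} \approx 2.7778$)
$21 + 31 x = 21 + 31 \cdot \frac{25}{9} = 21 + \frac{775}{9} = \frac{964}{9}$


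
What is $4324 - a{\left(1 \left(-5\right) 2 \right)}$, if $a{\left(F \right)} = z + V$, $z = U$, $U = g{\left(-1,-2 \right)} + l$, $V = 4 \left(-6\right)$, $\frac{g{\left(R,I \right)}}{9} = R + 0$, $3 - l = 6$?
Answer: $4360$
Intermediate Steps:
$l = -3$ ($l = 3 - 6 = -3$)
$g{\left(R,I \right)} = 9 R$ ($g{\left(R,I \right)} = 9 \left(R + 0\right) = 9 R$)
$V = -24$
$U = -12$ ($U = 9 \left(-1\right) - 3 = -9 - 3 = -12$)
$z = -12$
$a{\left(F \right)} = -36$ ($a{\left(F \right)} = -12 - 24 = -36$)
$4324 - a{\left(1 \left(-5\right) 2 \right)} = 4324 - -36 = 4324 + 36 = 4360$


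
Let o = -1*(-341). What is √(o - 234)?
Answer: √107 ≈ 10.344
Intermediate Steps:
o = 341
√(o - 234) = √(341 - 234) = √107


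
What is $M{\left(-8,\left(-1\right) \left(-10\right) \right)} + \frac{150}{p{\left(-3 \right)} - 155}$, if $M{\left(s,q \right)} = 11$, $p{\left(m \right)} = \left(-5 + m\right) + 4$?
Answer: $\frac{533}{53} \approx 10.057$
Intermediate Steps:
$p{\left(m \right)} = -1 + m$
$M{\left(-8,\left(-1\right) \left(-10\right) \right)} + \frac{150}{p{\left(-3 \right)} - 155} = 11 + \frac{150}{\left(-1 - 3\right) - 155} = 11 + \frac{150}{-4 - 155} = 11 + \frac{150}{-159} = 11 + 150 \left(- \frac{1}{159}\right) = 11 - \frac{50}{53} = \frac{533}{53}$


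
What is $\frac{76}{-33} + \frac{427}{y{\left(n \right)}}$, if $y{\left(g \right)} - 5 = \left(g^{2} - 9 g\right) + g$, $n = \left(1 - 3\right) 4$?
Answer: $\frac{569}{627} \approx 0.9075$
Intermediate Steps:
$n = -8$ ($n = \left(-2\right) 4 = -8$)
$y{\left(g \right)} = 5 + g^{2} - 8 g$ ($y{\left(g \right)} = 5 + \left(\left(g^{2} - 9 g\right) + g\right) = 5 + \left(g^{2} - 8 g\right) = 5 + g^{2} - 8 g$)
$\frac{76}{-33} + \frac{427}{y{\left(n \right)}} = \frac{76}{-33} + \frac{427}{5 + \left(-8\right)^{2} - -64} = 76 \left(- \frac{1}{33}\right) + \frac{427}{5 + 64 + 64} = - \frac{76}{33} + \frac{427}{133} = - \frac{76}{33} + 427 \cdot \frac{1}{133} = - \frac{76}{33} + \frac{61}{19} = \frac{569}{627}$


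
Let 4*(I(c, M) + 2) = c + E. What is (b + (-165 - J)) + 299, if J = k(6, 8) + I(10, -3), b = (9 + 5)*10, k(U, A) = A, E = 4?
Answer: 529/2 ≈ 264.50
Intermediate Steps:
b = 140 (b = 14*10 = 140)
I(c, M) = -1 + c/4 (I(c, M) = -2 + (c + 4)/4 = -2 + (4 + c)/4 = -2 + (1 + c/4) = -1 + c/4)
J = 19/2 (J = 8 + (-1 + (1/4)*10) = 8 + (-1 + 5/2) = 8 + 3/2 = 19/2 ≈ 9.5000)
(b + (-165 - J)) + 299 = (140 + (-165 - 1*19/2)) + 299 = (140 + (-165 - 19/2)) + 299 = (140 - 349/2) + 299 = -69/2 + 299 = 529/2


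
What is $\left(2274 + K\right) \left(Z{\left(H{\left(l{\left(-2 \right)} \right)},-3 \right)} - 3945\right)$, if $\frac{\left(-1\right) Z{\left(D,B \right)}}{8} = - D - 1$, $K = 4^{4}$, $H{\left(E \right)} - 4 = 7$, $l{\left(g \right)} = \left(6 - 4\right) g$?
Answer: $-9737970$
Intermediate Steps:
$l{\left(g \right)} = 2 g$
$H{\left(E \right)} = 11$ ($H{\left(E \right)} = 4 + 7 = 11$)
$K = 256$
$Z{\left(D,B \right)} = 8 + 8 D$ ($Z{\left(D,B \right)} = - 8 \left(- D - 1\right) = - 8 \left(-1 - D\right) = 8 + 8 D$)
$\left(2274 + K\right) \left(Z{\left(H{\left(l{\left(-2 \right)} \right)},-3 \right)} - 3945\right) = \left(2274 + 256\right) \left(\left(8 + 8 \cdot 11\right) - 3945\right) = 2530 \left(\left(8 + 88\right) - 3945\right) = 2530 \left(96 - 3945\right) = 2530 \left(-3849\right) = -9737970$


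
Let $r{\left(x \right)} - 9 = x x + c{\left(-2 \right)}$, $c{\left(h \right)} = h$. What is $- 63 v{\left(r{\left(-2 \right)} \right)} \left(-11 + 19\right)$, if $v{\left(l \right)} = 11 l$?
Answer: $-60984$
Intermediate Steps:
$r{\left(x \right)} = 7 + x^{2}$ ($r{\left(x \right)} = 9 + \left(x x - 2\right) = 9 + \left(x^{2} - 2\right) = 9 + \left(-2 + x^{2}\right) = 7 + x^{2}$)
$- 63 v{\left(r{\left(-2 \right)} \right)} \left(-11 + 19\right) = - 63 \cdot 11 \left(7 + \left(-2\right)^{2}\right) \left(-11 + 19\right) = - 63 \cdot 11 \left(7 + 4\right) 8 = - 63 \cdot 11 \cdot 11 \cdot 8 = \left(-63\right) 121 \cdot 8 = \left(-7623\right) 8 = -60984$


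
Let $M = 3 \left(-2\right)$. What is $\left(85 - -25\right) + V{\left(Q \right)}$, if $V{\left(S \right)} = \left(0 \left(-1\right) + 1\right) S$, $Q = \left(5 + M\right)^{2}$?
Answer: $111$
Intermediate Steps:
$M = -6$
$Q = 1$ ($Q = \left(5 - 6\right)^{2} = \left(-1\right)^{2} = 1$)
$V{\left(S \right)} = S$ ($V{\left(S \right)} = \left(0 + 1\right) S = 1 S = S$)
$\left(85 - -25\right) + V{\left(Q \right)} = \left(85 - -25\right) + 1 = \left(85 + 25\right) + 1 = 110 + 1 = 111$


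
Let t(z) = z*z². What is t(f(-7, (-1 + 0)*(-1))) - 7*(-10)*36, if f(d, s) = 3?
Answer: 2547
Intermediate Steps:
t(z) = z³
t(f(-7, (-1 + 0)*(-1))) - 7*(-10)*36 = 3³ - 7*(-10)*36 = 27 - (-70)*36 = 27 - 1*(-2520) = 27 + 2520 = 2547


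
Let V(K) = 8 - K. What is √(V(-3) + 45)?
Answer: 2*√14 ≈ 7.4833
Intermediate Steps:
√(V(-3) + 45) = √((8 - 1*(-3)) + 45) = √((8 + 3) + 45) = √(11 + 45) = √56 = 2*√14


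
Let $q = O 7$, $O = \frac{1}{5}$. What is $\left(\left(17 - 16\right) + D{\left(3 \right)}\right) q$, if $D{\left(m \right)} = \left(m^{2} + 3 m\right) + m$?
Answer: $\frac{154}{5} \approx 30.8$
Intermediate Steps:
$D{\left(m \right)} = m^{2} + 4 m$
$O = \frac{1}{5} \approx 0.2$
$q = \frac{7}{5}$ ($q = \frac{1}{5} \cdot 7 = \frac{7}{5} \approx 1.4$)
$\left(\left(17 - 16\right) + D{\left(3 \right)}\right) q = \left(\left(17 - 16\right) + 3 \left(4 + 3\right)\right) \frac{7}{5} = \left(1 + 3 \cdot 7\right) \frac{7}{5} = \left(1 + 21\right) \frac{7}{5} = 22 \cdot \frac{7}{5} = \frac{154}{5}$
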